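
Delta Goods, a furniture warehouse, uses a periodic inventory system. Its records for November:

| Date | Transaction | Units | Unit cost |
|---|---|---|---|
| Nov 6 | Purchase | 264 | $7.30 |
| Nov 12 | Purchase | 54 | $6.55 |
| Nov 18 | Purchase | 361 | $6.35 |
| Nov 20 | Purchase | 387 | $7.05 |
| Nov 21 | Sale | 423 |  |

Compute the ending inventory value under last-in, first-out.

Ending inventory = $4,344.65

Nov 21, 423 sold [LIFO — newest first]: 387 @ $7.05 + 36 @ $6.35 = $2,956.95
Ending inventory: 264 @ $7.30 + 54 @ $6.55 + 325 @ $6.35 = $4,344.65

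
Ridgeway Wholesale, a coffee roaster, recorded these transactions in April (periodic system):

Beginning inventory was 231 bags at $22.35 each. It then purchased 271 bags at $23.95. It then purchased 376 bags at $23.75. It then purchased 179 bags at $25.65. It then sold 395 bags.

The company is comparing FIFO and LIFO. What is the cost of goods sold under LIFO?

COGS = $9,721.35

FIFO COGS: 231 @ $22.35 + 164 @ $23.95 = $9,090.65
LIFO COGS: 179 @ $25.65 + 216 @ $23.75 = $9,721.35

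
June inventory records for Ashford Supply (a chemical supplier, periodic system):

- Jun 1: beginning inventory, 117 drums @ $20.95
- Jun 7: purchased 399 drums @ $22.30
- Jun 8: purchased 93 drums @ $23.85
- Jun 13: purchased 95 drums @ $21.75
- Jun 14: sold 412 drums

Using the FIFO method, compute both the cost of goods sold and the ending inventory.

COGS = $9,029.65; ending inventory = $6,603.50

Jun 14, 412 sold [FIFO — oldest first]: 117 @ $20.95 + 295 @ $22.30 = $9,029.65
Ending inventory: 104 @ $22.30 + 93 @ $23.85 + 95 @ $21.75 = $6,603.50
Check: goods available $15,633.15 = COGS $9,029.65 + ending $6,603.50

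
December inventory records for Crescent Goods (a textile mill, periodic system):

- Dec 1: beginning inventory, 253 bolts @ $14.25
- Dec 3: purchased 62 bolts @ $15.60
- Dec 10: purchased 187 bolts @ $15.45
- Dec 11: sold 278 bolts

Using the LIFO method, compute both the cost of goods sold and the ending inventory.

COGS = $4,269.60; ending inventory = $3,192.00

Dec 11, 278 sold [LIFO — newest first]: 187 @ $15.45 + 62 @ $15.60 + 29 @ $14.25 = $4,269.60
Ending inventory: 224 @ $14.25 = $3,192.00
Check: goods available $7,461.60 = COGS $4,269.60 + ending $3,192.00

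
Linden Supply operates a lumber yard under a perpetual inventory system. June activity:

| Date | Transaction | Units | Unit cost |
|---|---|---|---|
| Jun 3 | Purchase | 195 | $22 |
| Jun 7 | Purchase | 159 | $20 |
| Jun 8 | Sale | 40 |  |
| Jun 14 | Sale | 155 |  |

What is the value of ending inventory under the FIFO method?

Jun 8, 40 sold [FIFO — oldest first]: 40 @ $22 = $880
Jun 14, 155 sold [FIFO — oldest first]: 155 @ $22 = $3,410
Total COGS = $880 + $3,410 = $4,290
Ending inventory: 159 @ $20 = $3,180

Ending inventory = $3,180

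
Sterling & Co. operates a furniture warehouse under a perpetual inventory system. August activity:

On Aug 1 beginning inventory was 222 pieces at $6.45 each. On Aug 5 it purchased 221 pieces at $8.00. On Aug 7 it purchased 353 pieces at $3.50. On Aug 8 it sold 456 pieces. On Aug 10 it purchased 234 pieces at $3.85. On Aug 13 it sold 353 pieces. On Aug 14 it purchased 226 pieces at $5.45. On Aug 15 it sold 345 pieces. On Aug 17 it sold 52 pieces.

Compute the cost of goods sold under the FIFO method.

COGS = $6,295.50

Aug 8, 456 sold [FIFO — oldest first]: 222 @ $6.45 + 221 @ $8.00 + 13 @ $3.50 = $3,245.40
Aug 13, 353 sold [FIFO — oldest first]: 340 @ $3.50 + 13 @ $3.85 = $1,240.05
Aug 15, 345 sold [FIFO — oldest first]: 221 @ $3.85 + 124 @ $5.45 = $1,526.65
Aug 17, 52 sold [FIFO — oldest first]: 52 @ $5.45 = $283.40
Total COGS = $3,245.40 + $1,240.05 + $1,526.65 + $283.40 = $6,295.50
Ending inventory: 50 @ $5.45 = $272.50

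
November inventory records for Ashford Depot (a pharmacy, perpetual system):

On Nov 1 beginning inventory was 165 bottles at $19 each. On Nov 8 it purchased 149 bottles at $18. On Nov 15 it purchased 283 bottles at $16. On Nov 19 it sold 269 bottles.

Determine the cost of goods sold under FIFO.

Nov 19, 269 sold [FIFO — oldest first]: 165 @ $19 + 104 @ $18 = $5,007
Ending inventory: 45 @ $18 + 283 @ $16 = $5,338

COGS = $5,007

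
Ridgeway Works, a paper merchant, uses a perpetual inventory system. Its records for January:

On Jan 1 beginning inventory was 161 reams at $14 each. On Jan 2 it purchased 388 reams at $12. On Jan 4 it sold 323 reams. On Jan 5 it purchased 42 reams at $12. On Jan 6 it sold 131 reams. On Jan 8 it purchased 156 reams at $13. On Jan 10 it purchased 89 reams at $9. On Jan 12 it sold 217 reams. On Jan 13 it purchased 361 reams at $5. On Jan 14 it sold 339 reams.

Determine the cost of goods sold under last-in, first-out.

Jan 4, 323 sold [LIFO — newest first]: 323 @ $12 = $3,876
Jan 6, 131 sold [LIFO — newest first]: 42 @ $12 + 65 @ $12 + 24 @ $14 = $1,620
Jan 12, 217 sold [LIFO — newest first]: 89 @ $9 + 128 @ $13 = $2,465
Jan 14, 339 sold [LIFO — newest first]: 339 @ $5 = $1,695
Total COGS = $3,876 + $1,620 + $2,465 + $1,695 = $9,656
Ending inventory: 137 @ $14 + 28 @ $13 + 22 @ $5 = $2,392
Check: goods available $12,048 = COGS $9,656 + ending $2,392

COGS = $9,656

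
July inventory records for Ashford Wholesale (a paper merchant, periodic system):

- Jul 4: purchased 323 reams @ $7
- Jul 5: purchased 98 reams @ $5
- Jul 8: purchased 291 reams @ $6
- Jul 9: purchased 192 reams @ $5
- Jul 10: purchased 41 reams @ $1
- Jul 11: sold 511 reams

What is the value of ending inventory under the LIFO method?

Jul 11, 511 sold [LIFO — newest first]: 41 @ $1 + 192 @ $5 + 278 @ $6 = $2,669
Ending inventory: 323 @ $7 + 98 @ $5 + 13 @ $6 = $2,829

Ending inventory = $2,829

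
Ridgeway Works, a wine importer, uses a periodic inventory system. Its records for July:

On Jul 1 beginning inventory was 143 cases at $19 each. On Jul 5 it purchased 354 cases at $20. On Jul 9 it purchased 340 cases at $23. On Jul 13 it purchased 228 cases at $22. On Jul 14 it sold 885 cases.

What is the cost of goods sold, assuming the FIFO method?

COGS = $18,673

Jul 14, 885 sold [FIFO — oldest first]: 143 @ $19 + 354 @ $20 + 340 @ $23 + 48 @ $22 = $18,673
Ending inventory: 180 @ $22 = $3,960
Check: goods available $22,633 = COGS $18,673 + ending $3,960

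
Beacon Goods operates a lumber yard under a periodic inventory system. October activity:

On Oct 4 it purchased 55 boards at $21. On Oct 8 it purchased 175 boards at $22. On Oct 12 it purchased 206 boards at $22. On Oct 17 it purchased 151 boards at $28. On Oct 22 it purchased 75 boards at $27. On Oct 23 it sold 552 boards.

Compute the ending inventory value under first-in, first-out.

Ending inventory = $3,005

Oct 23, 552 sold [FIFO — oldest first]: 55 @ $21 + 175 @ $22 + 206 @ $22 + 116 @ $28 = $12,785
Ending inventory: 35 @ $28 + 75 @ $27 = $3,005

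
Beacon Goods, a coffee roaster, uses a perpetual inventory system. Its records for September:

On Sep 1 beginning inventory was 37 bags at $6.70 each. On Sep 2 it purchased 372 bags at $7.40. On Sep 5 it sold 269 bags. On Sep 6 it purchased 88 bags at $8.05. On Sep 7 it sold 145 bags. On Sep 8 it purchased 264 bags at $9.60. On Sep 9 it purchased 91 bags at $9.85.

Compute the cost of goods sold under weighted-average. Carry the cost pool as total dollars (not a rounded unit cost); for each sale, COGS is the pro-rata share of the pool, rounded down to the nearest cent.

COGS = $3,077.30

After Sep 1: 37 on hand, pool $247.90 (≈ $6.7000 each)
After Sep 2: 409 on hand, pool $3,000.70 (≈ $7.3367 each)
Sep 5, sell 269: 269/409 × $3,000.70 → $1,973.56
After Sep 6: 228 on hand, pool $1,735.54 (≈ $7.6120 each)
Sep 7, sell 145: 145/228 × $1,735.54 → $1,103.74
After Sep 8: 347 on hand, pool $3,166.20 (≈ $9.1245 each)
After Sep 9: 438 on hand, pool $4,062.55 (≈ $9.2752 each)
Total COGS = $1,973.56 + $1,103.74 = $3,077.30
Ending inventory (cost pool remaining) = $4,062.55
Check: goods available $7,139.85 = COGS $3,077.30 + ending $4,062.55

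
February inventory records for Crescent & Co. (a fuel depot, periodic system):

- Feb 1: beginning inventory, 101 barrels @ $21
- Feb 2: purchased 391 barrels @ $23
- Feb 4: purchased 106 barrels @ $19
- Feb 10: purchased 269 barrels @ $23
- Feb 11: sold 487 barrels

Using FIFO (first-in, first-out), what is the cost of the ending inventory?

Feb 11, 487 sold [FIFO — oldest first]: 101 @ $21 + 386 @ $23 = $10,999
Ending inventory: 5 @ $23 + 106 @ $19 + 269 @ $23 = $8,316

Ending inventory = $8,316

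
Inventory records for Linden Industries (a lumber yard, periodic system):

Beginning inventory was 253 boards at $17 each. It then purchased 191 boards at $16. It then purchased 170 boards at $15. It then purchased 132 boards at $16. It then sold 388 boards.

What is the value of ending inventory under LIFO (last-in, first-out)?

Sale 1 (388) [LIFO — newest first]: 132 @ $16 + 170 @ $15 + 86 @ $16 = $6,038
Ending inventory: 253 @ $17 + 105 @ $16 = $5,981
Check: goods available $12,019 = COGS $6,038 + ending $5,981

Ending inventory = $5,981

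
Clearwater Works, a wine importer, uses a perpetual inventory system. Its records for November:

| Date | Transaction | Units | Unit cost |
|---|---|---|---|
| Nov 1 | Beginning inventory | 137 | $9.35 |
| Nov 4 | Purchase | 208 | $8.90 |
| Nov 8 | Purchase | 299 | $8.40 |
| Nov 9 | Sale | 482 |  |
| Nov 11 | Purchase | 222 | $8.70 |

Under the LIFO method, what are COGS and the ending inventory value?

Nov 9, 482 sold [LIFO — newest first]: 299 @ $8.40 + 183 @ $8.90 = $4,140.30
Ending inventory: 137 @ $9.35 + 25 @ $8.90 + 222 @ $8.70 = $3,434.85
Check: goods available $7,575.15 = COGS $4,140.30 + ending $3,434.85

COGS = $4,140.30; ending inventory = $3,434.85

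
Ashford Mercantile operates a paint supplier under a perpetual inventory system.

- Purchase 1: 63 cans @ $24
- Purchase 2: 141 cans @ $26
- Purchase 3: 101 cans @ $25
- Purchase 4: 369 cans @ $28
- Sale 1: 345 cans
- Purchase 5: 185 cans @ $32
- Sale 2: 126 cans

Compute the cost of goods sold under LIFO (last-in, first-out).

Sale 1 (345) [LIFO — newest first]: 345 @ $28 = $9,660
Sale 2 (126) [LIFO — newest first]: 126 @ $32 = $4,032
Total COGS = $9,660 + $4,032 = $13,692
Ending inventory: 63 @ $24 + 141 @ $26 + 101 @ $25 + 24 @ $28 + 59 @ $32 = $10,263

COGS = $13,692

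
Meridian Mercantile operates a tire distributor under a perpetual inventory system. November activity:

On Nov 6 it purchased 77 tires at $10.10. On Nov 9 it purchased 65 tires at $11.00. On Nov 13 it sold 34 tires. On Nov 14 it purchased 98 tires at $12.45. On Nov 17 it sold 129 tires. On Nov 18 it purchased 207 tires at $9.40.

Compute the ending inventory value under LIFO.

Ending inventory = $2,723.50

Nov 13, 34 sold [LIFO — newest first]: 34 @ $11.00 = $374.00
Nov 17, 129 sold [LIFO — newest first]: 98 @ $12.45 + 31 @ $11.00 = $1,561.10
Total COGS = $374.00 + $1,561.10 = $1,935.10
Ending inventory: 77 @ $10.10 + 207 @ $9.40 = $2,723.50
Check: goods available $4,658.60 = COGS $1,935.10 + ending $2,723.50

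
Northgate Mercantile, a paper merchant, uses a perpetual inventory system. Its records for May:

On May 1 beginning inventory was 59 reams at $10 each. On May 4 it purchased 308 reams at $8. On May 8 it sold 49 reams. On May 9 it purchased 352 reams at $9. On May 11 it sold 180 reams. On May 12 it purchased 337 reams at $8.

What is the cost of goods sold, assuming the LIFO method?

COGS = $2,012

May 8, 49 sold [LIFO — newest first]: 49 @ $8 = $392
May 11, 180 sold [LIFO — newest first]: 180 @ $9 = $1,620
Total COGS = $392 + $1,620 = $2,012
Ending inventory: 59 @ $10 + 259 @ $8 + 172 @ $9 + 337 @ $8 = $6,906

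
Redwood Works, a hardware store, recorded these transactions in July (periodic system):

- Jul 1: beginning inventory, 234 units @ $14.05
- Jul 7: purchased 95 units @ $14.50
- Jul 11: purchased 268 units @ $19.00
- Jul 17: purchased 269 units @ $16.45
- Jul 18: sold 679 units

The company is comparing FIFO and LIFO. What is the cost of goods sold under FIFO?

COGS = $11,106.10

FIFO COGS: 234 @ $14.05 + 95 @ $14.50 + 268 @ $19.00 + 82 @ $16.45 = $11,106.10
LIFO COGS: 269 @ $16.45 + 268 @ $19.00 + 95 @ $14.50 + 47 @ $14.05 = $11,554.90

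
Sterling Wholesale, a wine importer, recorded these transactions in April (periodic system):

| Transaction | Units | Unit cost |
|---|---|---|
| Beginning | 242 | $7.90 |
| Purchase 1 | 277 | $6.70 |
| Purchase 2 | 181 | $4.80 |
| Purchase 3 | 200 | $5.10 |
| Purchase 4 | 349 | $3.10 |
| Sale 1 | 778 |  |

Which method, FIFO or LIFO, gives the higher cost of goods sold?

FIFO

FIFO COGS: 242 @ $7.90 + 277 @ $6.70 + 181 @ $4.80 + 78 @ $5.10 = $5,034.30
LIFO COGS: 349 @ $3.10 + 200 @ $5.10 + 181 @ $4.80 + 48 @ $6.70 = $3,292.30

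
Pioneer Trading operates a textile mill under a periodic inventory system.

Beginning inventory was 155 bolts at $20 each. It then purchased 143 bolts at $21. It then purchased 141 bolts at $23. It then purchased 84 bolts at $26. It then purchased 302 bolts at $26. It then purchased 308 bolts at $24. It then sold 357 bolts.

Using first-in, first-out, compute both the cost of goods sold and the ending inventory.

COGS = $7,460; ending inventory = $19,314

Sale 1 (357) [FIFO — oldest first]: 155 @ $20 + 143 @ $21 + 59 @ $23 = $7,460
Ending inventory: 82 @ $23 + 84 @ $26 + 302 @ $26 + 308 @ $24 = $19,314
Check: goods available $26,774 = COGS $7,460 + ending $19,314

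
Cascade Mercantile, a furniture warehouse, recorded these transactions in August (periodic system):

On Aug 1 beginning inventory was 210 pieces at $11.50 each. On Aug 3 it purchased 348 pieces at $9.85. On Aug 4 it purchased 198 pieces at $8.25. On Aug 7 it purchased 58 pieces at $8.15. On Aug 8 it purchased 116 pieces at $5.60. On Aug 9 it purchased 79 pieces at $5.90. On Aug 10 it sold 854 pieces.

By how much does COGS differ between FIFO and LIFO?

FIFO COGS: 210 @ $11.50 + 348 @ $9.85 + 198 @ $8.25 + 58 @ $8.15 + 40 @ $5.60 = $8,173.00
LIFO COGS: 79 @ $5.90 + 116 @ $5.60 + 58 @ $8.15 + 198 @ $8.25 + 348 @ $9.85 + 55 @ $11.50 = $7,282.20
Difference = |$8,173.00 − $7,282.20| = $890.80

$890.80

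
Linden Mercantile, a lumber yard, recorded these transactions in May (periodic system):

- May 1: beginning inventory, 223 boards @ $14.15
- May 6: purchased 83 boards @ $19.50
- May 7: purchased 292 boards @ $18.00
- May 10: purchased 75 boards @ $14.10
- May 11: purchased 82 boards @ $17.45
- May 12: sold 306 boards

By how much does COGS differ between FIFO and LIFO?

FIFO COGS: 223 @ $14.15 + 83 @ $19.50 = $4,773.95
LIFO COGS: 82 @ $17.45 + 75 @ $14.10 + 149 @ $18.00 = $5,170.40
Difference = |$4,773.95 − $5,170.40| = $396.45

$396.45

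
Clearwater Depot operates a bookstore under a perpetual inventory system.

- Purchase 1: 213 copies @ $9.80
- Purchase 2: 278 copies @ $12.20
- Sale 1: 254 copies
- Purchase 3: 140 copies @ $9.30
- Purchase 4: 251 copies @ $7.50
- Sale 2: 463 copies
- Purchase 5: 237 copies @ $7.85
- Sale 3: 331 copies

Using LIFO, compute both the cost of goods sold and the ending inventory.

Sale 1 (254) [LIFO — newest first]: 254 @ $12.20 = $3,098.80
Sale 2 (463) [LIFO — newest first]: 251 @ $7.50 + 140 @ $9.30 + 24 @ $12.20 + 48 @ $9.80 = $3,947.70
Sale 3 (331) [LIFO — newest first]: 237 @ $7.85 + 94 @ $9.80 = $2,781.65
Total COGS = $3,098.80 + $3,947.70 + $2,781.65 = $9,828.15
Ending inventory: 71 @ $9.80 = $695.80

COGS = $9,828.15; ending inventory = $695.80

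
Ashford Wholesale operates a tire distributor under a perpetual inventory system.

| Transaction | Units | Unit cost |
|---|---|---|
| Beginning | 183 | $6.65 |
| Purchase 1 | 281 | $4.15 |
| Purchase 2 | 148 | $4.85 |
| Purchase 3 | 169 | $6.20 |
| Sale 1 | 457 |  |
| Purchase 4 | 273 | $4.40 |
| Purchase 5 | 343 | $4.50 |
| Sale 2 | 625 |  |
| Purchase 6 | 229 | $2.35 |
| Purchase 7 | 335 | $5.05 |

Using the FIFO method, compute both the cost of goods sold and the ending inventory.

COGS = $5,475.90; ending inventory = $3,647.40

Sale 1 (457) [FIFO — oldest first]: 183 @ $6.65 + 274 @ $4.15 = $2,354.05
Sale 2 (625) [FIFO — oldest first]: 7 @ $4.15 + 148 @ $4.85 + 169 @ $6.20 + 273 @ $4.40 + 28 @ $4.50 = $3,121.85
Total COGS = $2,354.05 + $3,121.85 = $5,475.90
Ending inventory: 315 @ $4.50 + 229 @ $2.35 + 335 @ $5.05 = $3,647.40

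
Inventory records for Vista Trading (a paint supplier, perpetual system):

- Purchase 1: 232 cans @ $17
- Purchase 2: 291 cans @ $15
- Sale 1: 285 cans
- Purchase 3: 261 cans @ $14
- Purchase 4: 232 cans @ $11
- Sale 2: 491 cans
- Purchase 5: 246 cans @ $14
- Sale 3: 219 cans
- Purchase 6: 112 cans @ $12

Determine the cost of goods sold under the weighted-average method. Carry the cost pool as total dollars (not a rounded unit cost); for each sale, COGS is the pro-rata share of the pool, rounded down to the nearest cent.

After Purchase 1: 232 on hand, pool $3,944.00 (≈ $17.0000 each)
After Purchase 2: 523 on hand, pool $8,309.00 (≈ $15.8872 each)
Sale 1, sell 285: 285/523 × $8,309.00 → $4,527.84
After Purchase 3: 499 on hand, pool $7,435.16 (≈ $14.9001 each)
After Purchase 4: 731 on hand, pool $9,987.16 (≈ $13.6623 each)
Sale 2, sell 491: 491/731 × $9,987.16 → $6,708.20
After Purchase 5: 486 on hand, pool $6,722.96 (≈ $13.8333 each)
Sale 3, sell 219: 219/486 × $6,722.96 → $3,029.48
After Purchase 6: 379 on hand, pool $5,037.48 (≈ $13.2915 each)
Total COGS = $4,527.84 + $6,708.20 + $3,029.48 = $14,265.52
Ending inventory (cost pool remaining) = $5,037.48

COGS = $14,265.52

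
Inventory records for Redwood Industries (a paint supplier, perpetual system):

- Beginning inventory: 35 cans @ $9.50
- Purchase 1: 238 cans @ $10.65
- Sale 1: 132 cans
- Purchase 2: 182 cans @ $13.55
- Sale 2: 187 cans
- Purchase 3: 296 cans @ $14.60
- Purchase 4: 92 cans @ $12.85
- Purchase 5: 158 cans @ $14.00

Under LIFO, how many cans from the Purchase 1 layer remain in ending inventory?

101

Sale 1 (132) [LIFO — newest first]: 132 @ $10.65 = $1,405.80
Sale 2 (187) [LIFO — newest first]: 182 @ $13.55 + 5 @ $10.65 = $2,519.35
Total COGS = $1,405.80 + $2,519.35 = $3,925.15
Ending inventory: 35 @ $9.50 + 101 @ $10.65 + 296 @ $14.60 + 92 @ $12.85 + 158 @ $14.00 = $9,123.95
Check: goods available $13,049.10 = COGS $3,925.15 + ending $9,123.95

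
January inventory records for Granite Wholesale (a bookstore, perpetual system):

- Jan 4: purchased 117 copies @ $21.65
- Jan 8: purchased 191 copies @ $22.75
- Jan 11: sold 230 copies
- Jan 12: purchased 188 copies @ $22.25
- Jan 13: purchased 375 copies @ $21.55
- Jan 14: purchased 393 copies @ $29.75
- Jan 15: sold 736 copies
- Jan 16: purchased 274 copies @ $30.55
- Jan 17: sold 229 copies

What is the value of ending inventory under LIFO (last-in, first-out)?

Ending inventory = $7,936.05

Jan 11, 230 sold [LIFO — newest first]: 191 @ $22.75 + 39 @ $21.65 = $5,189.60
Jan 15, 736 sold [LIFO — newest first]: 393 @ $29.75 + 343 @ $21.55 = $19,083.40
Jan 17, 229 sold [LIFO — newest first]: 229 @ $30.55 = $6,995.95
Total COGS = $5,189.60 + $19,083.40 + $6,995.95 = $31,268.95
Ending inventory: 78 @ $21.65 + 188 @ $22.25 + 32 @ $21.55 + 45 @ $30.55 = $7,936.05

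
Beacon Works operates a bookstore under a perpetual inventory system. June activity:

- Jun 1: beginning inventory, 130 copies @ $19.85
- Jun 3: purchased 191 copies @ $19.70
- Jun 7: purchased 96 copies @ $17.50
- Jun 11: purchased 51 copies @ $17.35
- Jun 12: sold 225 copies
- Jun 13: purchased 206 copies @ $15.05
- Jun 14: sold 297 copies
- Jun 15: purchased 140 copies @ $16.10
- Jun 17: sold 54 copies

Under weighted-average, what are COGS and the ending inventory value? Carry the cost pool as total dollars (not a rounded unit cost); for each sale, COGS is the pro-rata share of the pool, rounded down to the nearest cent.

After Jun 1: 130 on hand, pool $2,580.50 (≈ $19.8500 each)
After Jun 3: 321 on hand, pool $6,343.20 (≈ $19.7607 each)
After Jun 7: 417 on hand, pool $8,023.20 (≈ $19.2403 each)
After Jun 11: 468 on hand, pool $8,908.05 (≈ $19.0343 each)
Jun 12, sell 225: 225/468 × $8,908.05 → $4,282.71
After Jun 13: 449 on hand, pool $7,725.64 (≈ $17.2063 each)
Jun 14, sell 297: 297/449 × $7,725.64 → $5,110.27
After Jun 15: 292 on hand, pool $4,869.37 (≈ $16.6759 each)
Jun 17, sell 54: 54/292 × $4,869.37 → $900.49
Total COGS = $4,282.71 + $5,110.27 + $900.49 = $10,293.47
Ending inventory (cost pool remaining) = $3,968.88
Check: goods available $14,262.35 = COGS $10,293.47 + ending $3,968.88

COGS = $10,293.47; ending inventory = $3,968.88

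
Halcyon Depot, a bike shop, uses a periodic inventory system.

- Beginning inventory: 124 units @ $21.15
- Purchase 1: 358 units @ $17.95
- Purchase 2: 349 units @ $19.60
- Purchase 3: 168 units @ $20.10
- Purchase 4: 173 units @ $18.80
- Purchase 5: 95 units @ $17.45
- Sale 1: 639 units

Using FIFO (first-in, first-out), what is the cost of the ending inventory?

Sale 1 (639) [FIFO — oldest first]: 124 @ $21.15 + 358 @ $17.95 + 157 @ $19.60 = $12,125.90
Ending inventory: 192 @ $19.60 + 168 @ $20.10 + 173 @ $18.80 + 95 @ $17.45 = $12,050.15
Check: goods available $24,176.05 = COGS $12,125.90 + ending $12,050.15

Ending inventory = $12,050.15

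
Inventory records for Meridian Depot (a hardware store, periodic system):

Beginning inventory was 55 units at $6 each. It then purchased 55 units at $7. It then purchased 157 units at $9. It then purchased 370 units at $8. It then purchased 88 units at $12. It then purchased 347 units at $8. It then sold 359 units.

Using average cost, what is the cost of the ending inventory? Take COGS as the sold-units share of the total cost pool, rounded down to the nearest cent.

Sale 1, sell 359: 359/1072 × $8,920.00 → $2,987.20
Ending inventory (cost pool remaining) = $5,932.80
Check: goods available $8,920.00 = COGS $2,987.20 + ending $5,932.80

Ending inventory = $5,932.80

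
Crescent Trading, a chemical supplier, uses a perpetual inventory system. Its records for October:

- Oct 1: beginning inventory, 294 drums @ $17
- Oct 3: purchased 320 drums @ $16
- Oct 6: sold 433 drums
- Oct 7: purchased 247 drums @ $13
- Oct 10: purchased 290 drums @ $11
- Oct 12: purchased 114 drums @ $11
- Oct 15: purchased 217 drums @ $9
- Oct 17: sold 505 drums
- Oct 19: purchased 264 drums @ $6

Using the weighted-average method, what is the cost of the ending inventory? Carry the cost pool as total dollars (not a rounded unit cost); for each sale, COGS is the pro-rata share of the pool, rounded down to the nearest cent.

Ending inventory = $8,113.39

After Oct 1: 294 on hand, pool $4,998.00 (≈ $17.0000 each)
After Oct 3: 614 on hand, pool $10,118.00 (≈ $16.4788 each)
Oct 6, sell 433: 433/614 × $10,118.00 → $7,135.33
After Oct 7: 428 on hand, pool $6,193.67 (≈ $14.4712 each)
After Oct 10: 718 on hand, pool $9,383.67 (≈ $13.0692 each)
After Oct 12: 832 on hand, pool $10,637.67 (≈ $12.7857 each)
After Oct 15: 1049 on hand, pool $12,590.67 (≈ $12.0025 each)
Oct 17, sell 505: 505/1049 × $12,590.67 → $6,061.28
After Oct 19: 808 on hand, pool $8,113.39 (≈ $10.0413 each)
Total COGS = $7,135.33 + $6,061.28 = $13,196.61
Ending inventory (cost pool remaining) = $8,113.39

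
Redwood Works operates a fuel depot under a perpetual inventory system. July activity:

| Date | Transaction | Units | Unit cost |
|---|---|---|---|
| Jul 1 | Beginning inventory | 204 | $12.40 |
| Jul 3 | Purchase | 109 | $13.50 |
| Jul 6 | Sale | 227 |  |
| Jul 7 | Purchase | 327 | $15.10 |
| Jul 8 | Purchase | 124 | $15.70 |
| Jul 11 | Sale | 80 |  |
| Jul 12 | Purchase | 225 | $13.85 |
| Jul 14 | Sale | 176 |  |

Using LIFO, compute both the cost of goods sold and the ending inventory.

Jul 6, 227 sold [LIFO — newest first]: 109 @ $13.50 + 118 @ $12.40 = $2,934.70
Jul 11, 80 sold [LIFO — newest first]: 80 @ $15.70 = $1,256.00
Jul 14, 176 sold [LIFO — newest first]: 176 @ $13.85 = $2,437.60
Total COGS = $2,934.70 + $1,256.00 + $2,437.60 = $6,628.30
Ending inventory: 86 @ $12.40 + 327 @ $15.10 + 44 @ $15.70 + 49 @ $13.85 = $7,373.55

COGS = $6,628.30; ending inventory = $7,373.55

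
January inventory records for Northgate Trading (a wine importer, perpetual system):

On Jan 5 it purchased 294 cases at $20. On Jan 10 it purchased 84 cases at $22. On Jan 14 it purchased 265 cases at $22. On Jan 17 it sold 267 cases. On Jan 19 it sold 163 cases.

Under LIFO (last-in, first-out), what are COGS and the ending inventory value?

Jan 17, 267 sold [LIFO — newest first]: 265 @ $22 + 2 @ $22 = $5,874
Jan 19, 163 sold [LIFO — newest first]: 82 @ $22 + 81 @ $20 = $3,424
Total COGS = $5,874 + $3,424 = $9,298
Ending inventory: 213 @ $20 = $4,260
Check: goods available $13,558 = COGS $9,298 + ending $4,260

COGS = $9,298; ending inventory = $4,260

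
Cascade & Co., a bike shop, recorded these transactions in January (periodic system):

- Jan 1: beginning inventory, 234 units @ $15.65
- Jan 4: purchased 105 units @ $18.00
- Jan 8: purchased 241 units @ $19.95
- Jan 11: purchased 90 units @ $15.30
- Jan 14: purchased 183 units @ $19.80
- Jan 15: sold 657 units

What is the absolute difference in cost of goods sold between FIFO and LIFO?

$754.90

FIFO COGS: 234 @ $15.65 + 105 @ $18.00 + 241 @ $19.95 + 77 @ $15.30 = $11,538.15
LIFO COGS: 183 @ $19.80 + 90 @ $15.30 + 241 @ $19.95 + 105 @ $18.00 + 38 @ $15.65 = $12,293.05
Difference = |$11,538.15 − $12,293.05| = $754.90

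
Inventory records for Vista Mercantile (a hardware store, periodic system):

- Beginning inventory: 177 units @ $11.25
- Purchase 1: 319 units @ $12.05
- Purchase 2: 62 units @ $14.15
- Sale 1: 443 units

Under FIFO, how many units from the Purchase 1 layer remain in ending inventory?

53

Sale 1 (443) [FIFO — oldest first]: 177 @ $11.25 + 266 @ $12.05 = $5,196.55
Ending inventory: 53 @ $12.05 + 62 @ $14.15 = $1,515.95
Check: goods available $6,712.50 = COGS $5,196.55 + ending $1,515.95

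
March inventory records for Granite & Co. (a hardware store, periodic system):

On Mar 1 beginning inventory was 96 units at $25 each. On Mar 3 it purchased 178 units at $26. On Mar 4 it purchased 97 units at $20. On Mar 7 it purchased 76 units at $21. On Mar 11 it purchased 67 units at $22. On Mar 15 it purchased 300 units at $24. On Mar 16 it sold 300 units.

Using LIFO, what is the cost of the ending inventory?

Ending inventory = $12,038

Mar 16, 300 sold [LIFO — newest first]: 300 @ $24 = $7,200
Ending inventory: 96 @ $25 + 178 @ $26 + 97 @ $20 + 76 @ $21 + 67 @ $22 = $12,038
Check: goods available $19,238 = COGS $7,200 + ending $12,038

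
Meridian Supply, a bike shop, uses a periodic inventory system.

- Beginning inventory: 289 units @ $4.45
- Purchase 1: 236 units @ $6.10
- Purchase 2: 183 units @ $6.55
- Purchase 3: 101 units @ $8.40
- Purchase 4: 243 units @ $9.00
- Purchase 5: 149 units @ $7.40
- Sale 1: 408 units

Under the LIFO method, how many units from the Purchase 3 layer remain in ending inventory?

Sale 1 (408) [LIFO — newest first]: 149 @ $7.40 + 243 @ $9.00 + 16 @ $8.40 = $3,424.00
Ending inventory: 289 @ $4.45 + 236 @ $6.10 + 183 @ $6.55 + 85 @ $8.40 = $4,638.30

85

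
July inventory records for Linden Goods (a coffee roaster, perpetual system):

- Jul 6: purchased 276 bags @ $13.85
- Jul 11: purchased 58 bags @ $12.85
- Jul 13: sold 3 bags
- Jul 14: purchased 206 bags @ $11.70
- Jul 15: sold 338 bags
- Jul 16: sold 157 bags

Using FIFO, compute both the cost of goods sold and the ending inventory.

COGS = $6,486.70; ending inventory = $491.40

Jul 13, 3 sold [FIFO — oldest first]: 3 @ $13.85 = $41.55
Jul 15, 338 sold [FIFO — oldest first]: 273 @ $13.85 + 58 @ $12.85 + 7 @ $11.70 = $4,608.25
Jul 16, 157 sold [FIFO — oldest first]: 157 @ $11.70 = $1,836.90
Total COGS = $41.55 + $4,608.25 + $1,836.90 = $6,486.70
Ending inventory: 42 @ $11.70 = $491.40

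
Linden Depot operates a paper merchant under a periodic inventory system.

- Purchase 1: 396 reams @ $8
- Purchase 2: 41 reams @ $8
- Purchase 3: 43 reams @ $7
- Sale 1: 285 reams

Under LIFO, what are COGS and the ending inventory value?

Sale 1 (285) [LIFO — newest first]: 43 @ $7 + 41 @ $8 + 201 @ $8 = $2,237
Ending inventory: 195 @ $8 = $1,560
Check: goods available $3,797 = COGS $2,237 + ending $1,560

COGS = $2,237; ending inventory = $1,560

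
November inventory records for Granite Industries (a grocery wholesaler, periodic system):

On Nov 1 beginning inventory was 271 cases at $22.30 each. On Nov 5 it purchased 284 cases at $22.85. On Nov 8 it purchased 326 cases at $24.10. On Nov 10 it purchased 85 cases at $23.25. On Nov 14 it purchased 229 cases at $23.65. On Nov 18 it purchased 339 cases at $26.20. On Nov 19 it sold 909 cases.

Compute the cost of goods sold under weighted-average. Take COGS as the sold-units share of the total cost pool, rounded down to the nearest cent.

COGS = $21,725.45

Nov 19, sell 909: 909/1534 × $36,663.20 → $21,725.45
Ending inventory (cost pool remaining) = $14,937.75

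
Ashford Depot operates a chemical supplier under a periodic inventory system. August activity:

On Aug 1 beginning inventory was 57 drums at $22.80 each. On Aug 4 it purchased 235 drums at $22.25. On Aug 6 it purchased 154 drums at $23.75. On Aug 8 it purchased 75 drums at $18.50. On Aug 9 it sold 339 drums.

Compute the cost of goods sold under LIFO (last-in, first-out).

Aug 9, 339 sold [LIFO — newest first]: 75 @ $18.50 + 154 @ $23.75 + 110 @ $22.25 = $7,492.50
Ending inventory: 57 @ $22.80 + 125 @ $22.25 = $4,080.85

COGS = $7,492.50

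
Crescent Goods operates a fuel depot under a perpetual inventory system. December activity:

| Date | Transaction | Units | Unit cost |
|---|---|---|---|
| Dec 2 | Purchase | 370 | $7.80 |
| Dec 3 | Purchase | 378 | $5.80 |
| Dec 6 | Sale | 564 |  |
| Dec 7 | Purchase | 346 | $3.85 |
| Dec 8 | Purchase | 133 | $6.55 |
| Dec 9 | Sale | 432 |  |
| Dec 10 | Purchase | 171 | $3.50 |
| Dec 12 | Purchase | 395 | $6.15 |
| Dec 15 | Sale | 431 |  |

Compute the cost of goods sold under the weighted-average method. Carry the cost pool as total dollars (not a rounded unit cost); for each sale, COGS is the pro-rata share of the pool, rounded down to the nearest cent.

After Dec 2: 370 on hand, pool $2,886.00 (≈ $7.8000 each)
After Dec 3: 748 on hand, pool $5,078.40 (≈ $6.7893 each)
Dec 6, sell 564: 564/748 × $5,078.40 → $3,829.16
After Dec 7: 530 on hand, pool $2,581.34 (≈ $4.8705 each)
After Dec 8: 663 on hand, pool $3,452.49 (≈ $5.2074 each)
Dec 9, sell 432: 432/663 × $3,452.49 → $2,249.58
After Dec 10: 402 on hand, pool $1,801.41 (≈ $4.4811 each)
After Dec 12: 797 on hand, pool $4,230.66 (≈ $5.3082 each)
Dec 15, sell 431: 431/797 × $4,230.66 → $2,287.84
Total COGS = $3,829.16 + $2,249.58 + $2,287.84 = $8,366.58
Ending inventory (cost pool remaining) = $1,942.82
Check: goods available $10,309.40 = COGS $8,366.58 + ending $1,942.82

COGS = $8,366.58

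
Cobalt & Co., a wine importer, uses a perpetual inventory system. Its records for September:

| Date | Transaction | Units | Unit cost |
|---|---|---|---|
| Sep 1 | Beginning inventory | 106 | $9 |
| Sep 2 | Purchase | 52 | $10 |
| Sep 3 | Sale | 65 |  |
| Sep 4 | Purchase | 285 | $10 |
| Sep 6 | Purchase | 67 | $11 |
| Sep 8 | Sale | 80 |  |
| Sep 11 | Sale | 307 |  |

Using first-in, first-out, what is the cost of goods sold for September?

COGS = $4,423

Sep 3, 65 sold [FIFO — oldest first]: 65 @ $9 = $585
Sep 8, 80 sold [FIFO — oldest first]: 41 @ $9 + 39 @ $10 = $759
Sep 11, 307 sold [FIFO — oldest first]: 13 @ $10 + 285 @ $10 + 9 @ $11 = $3,079
Total COGS = $585 + $759 + $3,079 = $4,423
Ending inventory: 58 @ $11 = $638
Check: goods available $5,061 = COGS $4,423 + ending $638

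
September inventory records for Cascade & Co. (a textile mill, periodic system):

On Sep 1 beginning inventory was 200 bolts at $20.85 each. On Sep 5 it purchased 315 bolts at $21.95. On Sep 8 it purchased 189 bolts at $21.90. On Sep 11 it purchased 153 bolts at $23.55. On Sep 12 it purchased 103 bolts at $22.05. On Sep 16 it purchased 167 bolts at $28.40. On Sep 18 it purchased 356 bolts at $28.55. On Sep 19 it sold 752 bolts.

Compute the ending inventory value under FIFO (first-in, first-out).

Ending inventory = $19,650.50

Sep 19, 752 sold [FIFO — oldest first]: 200 @ $20.85 + 315 @ $21.95 + 189 @ $21.90 + 48 @ $23.55 = $16,353.75
Ending inventory: 105 @ $23.55 + 103 @ $22.05 + 167 @ $28.40 + 356 @ $28.55 = $19,650.50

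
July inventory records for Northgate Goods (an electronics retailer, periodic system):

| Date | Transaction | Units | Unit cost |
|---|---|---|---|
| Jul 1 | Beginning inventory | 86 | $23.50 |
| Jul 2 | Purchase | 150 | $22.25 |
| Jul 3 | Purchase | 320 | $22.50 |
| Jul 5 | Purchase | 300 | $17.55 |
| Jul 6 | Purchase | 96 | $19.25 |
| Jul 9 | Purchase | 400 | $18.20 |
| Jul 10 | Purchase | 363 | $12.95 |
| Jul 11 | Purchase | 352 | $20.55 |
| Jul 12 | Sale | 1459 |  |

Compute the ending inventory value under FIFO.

Jul 12, 1459 sold [FIFO — oldest first]: 86 @ $23.50 + 150 @ $22.25 + 320 @ $22.50 + 300 @ $17.55 + 96 @ $19.25 + 400 @ $18.20 + 107 @ $12.95 = $28,337.15
Ending inventory: 256 @ $12.95 + 352 @ $20.55 = $10,548.80

Ending inventory = $10,548.80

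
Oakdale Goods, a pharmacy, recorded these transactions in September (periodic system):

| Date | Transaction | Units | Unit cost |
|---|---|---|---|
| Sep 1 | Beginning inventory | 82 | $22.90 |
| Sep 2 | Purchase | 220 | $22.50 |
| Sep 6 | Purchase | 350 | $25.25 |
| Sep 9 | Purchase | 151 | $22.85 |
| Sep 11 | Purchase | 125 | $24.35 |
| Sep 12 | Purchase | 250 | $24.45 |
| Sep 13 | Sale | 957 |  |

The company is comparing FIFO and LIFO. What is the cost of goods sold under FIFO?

COGS = $22,868.45

FIFO COGS: 82 @ $22.90 + 220 @ $22.50 + 350 @ $25.25 + 151 @ $22.85 + 125 @ $24.35 + 29 @ $24.45 = $22,868.45
LIFO COGS: 250 @ $24.45 + 125 @ $24.35 + 151 @ $22.85 + 350 @ $25.25 + 81 @ $22.50 = $23,266.60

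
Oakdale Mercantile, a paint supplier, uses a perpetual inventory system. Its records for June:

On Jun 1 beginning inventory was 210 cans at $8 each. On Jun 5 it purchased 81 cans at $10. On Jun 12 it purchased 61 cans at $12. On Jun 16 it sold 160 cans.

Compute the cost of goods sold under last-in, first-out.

Jun 16, 160 sold [LIFO — newest first]: 61 @ $12 + 81 @ $10 + 18 @ $8 = $1,686
Ending inventory: 192 @ $8 = $1,536

COGS = $1,686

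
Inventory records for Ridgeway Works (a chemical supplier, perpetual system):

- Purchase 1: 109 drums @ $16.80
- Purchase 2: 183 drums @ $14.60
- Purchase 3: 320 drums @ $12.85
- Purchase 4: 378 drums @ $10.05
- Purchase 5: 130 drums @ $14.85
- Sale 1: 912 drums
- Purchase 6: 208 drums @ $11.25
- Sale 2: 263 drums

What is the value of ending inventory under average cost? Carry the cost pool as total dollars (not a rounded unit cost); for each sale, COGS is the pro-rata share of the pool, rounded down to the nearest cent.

After Purchase 1: 109 on hand, pool $1,831.20 (≈ $16.8000 each)
After Purchase 2: 292 on hand, pool $4,503.00 (≈ $15.4212 each)
After Purchase 3: 612 on hand, pool $8,615.00 (≈ $14.0768 each)
After Purchase 4: 990 on hand, pool $12,413.90 (≈ $12.5393 each)
After Purchase 5: 1120 on hand, pool $14,344.40 (≈ $12.8075 each)
Sale 1, sell 912: 912/1120 × $14,344.40 → $11,680.44
After Purchase 6: 416 on hand, pool $5,003.96 (≈ $12.0288 each)
Sale 2, sell 263: 263/416 × $5,003.96 → $3,163.56
Total COGS = $11,680.44 + $3,163.56 = $14,844.00
Ending inventory (cost pool remaining) = $1,840.40
Check: goods available $16,684.40 = COGS $14,844.00 + ending $1,840.40

Ending inventory = $1,840.40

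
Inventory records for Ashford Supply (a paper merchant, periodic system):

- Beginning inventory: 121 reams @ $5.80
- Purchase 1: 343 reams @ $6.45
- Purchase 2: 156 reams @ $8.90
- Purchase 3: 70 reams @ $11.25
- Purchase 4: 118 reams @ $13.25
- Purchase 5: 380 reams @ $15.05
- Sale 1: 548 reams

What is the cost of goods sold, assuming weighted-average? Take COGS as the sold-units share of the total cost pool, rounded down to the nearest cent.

COGS = $5,707.20

Sale 1, sell 548: 548/1188 × $12,372.55 → $5,707.20
Ending inventory (cost pool remaining) = $6,665.35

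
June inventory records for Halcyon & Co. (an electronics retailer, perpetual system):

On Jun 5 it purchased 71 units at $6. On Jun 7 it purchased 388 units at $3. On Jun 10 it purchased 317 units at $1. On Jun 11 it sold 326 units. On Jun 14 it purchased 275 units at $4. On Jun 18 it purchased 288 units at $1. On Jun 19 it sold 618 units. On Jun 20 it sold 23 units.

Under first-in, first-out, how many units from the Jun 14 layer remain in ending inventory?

84

Jun 11, 326 sold [FIFO — oldest first]: 71 @ $6 + 255 @ $3 = $1,191
Jun 19, 618 sold [FIFO — oldest first]: 133 @ $3 + 317 @ $1 + 168 @ $4 = $1,388
Jun 20, 23 sold [FIFO — oldest first]: 23 @ $4 = $92
Total COGS = $1,191 + $1,388 + $92 = $2,671
Ending inventory: 84 @ $4 + 288 @ $1 = $624
Check: goods available $3,295 = COGS $2,671 + ending $624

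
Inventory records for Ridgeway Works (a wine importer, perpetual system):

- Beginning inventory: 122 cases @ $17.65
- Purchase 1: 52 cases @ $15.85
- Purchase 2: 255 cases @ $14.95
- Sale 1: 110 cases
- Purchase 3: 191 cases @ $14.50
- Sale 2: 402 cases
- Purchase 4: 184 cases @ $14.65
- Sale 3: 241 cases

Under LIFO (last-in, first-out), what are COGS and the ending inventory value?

COGS = $11,354.70; ending inventory = $900.15

Sale 1 (110) [LIFO — newest first]: 110 @ $14.95 = $1,644.50
Sale 2 (402) [LIFO — newest first]: 191 @ $14.50 + 145 @ $14.95 + 52 @ $15.85 + 14 @ $17.65 = $6,008.55
Sale 3 (241) [LIFO — newest first]: 184 @ $14.65 + 57 @ $17.65 = $3,701.65
Total COGS = $1,644.50 + $6,008.55 + $3,701.65 = $11,354.70
Ending inventory: 51 @ $17.65 = $900.15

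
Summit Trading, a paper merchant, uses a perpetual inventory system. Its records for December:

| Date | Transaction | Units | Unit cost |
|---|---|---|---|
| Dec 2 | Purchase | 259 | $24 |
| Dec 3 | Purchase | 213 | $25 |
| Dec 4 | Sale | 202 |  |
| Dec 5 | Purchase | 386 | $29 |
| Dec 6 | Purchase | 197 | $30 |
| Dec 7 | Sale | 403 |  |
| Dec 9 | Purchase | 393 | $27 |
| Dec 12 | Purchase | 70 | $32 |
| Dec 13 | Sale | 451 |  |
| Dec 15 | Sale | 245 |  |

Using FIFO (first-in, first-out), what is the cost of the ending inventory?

Dec 4, 202 sold [FIFO — oldest first]: 202 @ $24 = $4,848
Dec 7, 403 sold [FIFO — oldest first]: 57 @ $24 + 213 @ $25 + 133 @ $29 = $10,550
Dec 13, 451 sold [FIFO — oldest first]: 253 @ $29 + 197 @ $30 + 1 @ $27 = $13,274
Dec 15, 245 sold [FIFO — oldest first]: 245 @ $27 = $6,615
Total COGS = $4,848 + $10,550 + $13,274 + $6,615 = $35,287
Ending inventory: 147 @ $27 + 70 @ $32 = $6,209
Check: goods available $41,496 = COGS $35,287 + ending $6,209

Ending inventory = $6,209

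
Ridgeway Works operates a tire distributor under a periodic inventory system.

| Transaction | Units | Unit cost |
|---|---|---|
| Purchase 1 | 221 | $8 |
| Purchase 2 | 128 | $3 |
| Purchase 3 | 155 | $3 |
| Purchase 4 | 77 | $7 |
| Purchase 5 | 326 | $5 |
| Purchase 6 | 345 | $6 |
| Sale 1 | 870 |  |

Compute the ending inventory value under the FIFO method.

Ending inventory = $2,255

Sale 1 (870) [FIFO — oldest first]: 221 @ $8 + 128 @ $3 + 155 @ $3 + 77 @ $7 + 289 @ $5 = $4,601
Ending inventory: 37 @ $5 + 345 @ $6 = $2,255
Check: goods available $6,856 = COGS $4,601 + ending $2,255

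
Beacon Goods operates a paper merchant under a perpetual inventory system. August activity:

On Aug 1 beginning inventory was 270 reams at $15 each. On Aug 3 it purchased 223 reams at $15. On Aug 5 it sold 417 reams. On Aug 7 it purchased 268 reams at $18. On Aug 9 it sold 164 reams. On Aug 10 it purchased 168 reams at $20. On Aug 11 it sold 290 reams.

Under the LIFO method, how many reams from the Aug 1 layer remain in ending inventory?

58

Aug 5, 417 sold [LIFO — newest first]: 223 @ $15 + 194 @ $15 = $6,255
Aug 9, 164 sold [LIFO — newest first]: 164 @ $18 = $2,952
Aug 11, 290 sold [LIFO — newest first]: 168 @ $20 + 104 @ $18 + 18 @ $15 = $5,502
Total COGS = $6,255 + $2,952 + $5,502 = $14,709
Ending inventory: 58 @ $15 = $870
Check: goods available $15,579 = COGS $14,709 + ending $870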